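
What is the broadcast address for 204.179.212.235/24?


Network: 204.179.212.0/24
Host bits = 8
Set all host bits to 1:
Broadcast: 204.179.212.255


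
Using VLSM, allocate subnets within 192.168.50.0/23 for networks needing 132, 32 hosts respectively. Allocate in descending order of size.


132 hosts -> /24 (254 usable): 192.168.50.0/24
32 hosts -> /26 (62 usable): 192.168.51.0/26
Allocation: 192.168.50.0/24 (132 hosts, 254 usable); 192.168.51.0/26 (32 hosts, 62 usable)


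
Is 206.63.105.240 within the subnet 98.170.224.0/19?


Subnet network: 98.170.224.0
Test IP AND mask: 206.63.96.0
No, 206.63.105.240 is not in 98.170.224.0/19


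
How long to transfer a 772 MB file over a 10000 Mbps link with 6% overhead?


Effective throughput = 10000 * (1 - 6/100) = 9400 Mbps
File size in Mb = 772 * 8 = 6176 Mb
Time = 6176 / 9400
Time = 0.657 seconds


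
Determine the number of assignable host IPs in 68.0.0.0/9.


Host bits = 32 - 9 = 23
Total addresses = 2^23 = 8388608
Usable = total - 2 (network and broadcast)
Usable hosts: 8388606


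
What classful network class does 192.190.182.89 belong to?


First octet: 192
Binary: 11000000
110xxxxx -> Class C (192-223)
Class C, default mask 255.255.255.0 (/24)


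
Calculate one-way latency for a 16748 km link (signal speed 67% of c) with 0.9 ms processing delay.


Speed = 0.67 * 3e5 km/s = 201000 km/s
Propagation delay = 16748 / 201000 = 0.0833 s = 83.3234 ms
Processing delay = 0.9 ms
Total one-way latency = 84.2234 ms


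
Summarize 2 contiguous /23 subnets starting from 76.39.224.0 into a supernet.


Original prefix: /23
Number of subnets: 2 = 2^1
New prefix = 23 - 1 = 22
Supernet: 76.39.224.0/22


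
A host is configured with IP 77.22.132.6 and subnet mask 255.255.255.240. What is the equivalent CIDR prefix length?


Binary: 11111111.11111111.11111111.11110000
Count leading 1s
Prefix: /28


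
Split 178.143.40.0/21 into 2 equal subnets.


New prefix = 21 + 1 = 22
Each subnet has 1024 addresses
  178.143.40.0/22
  178.143.44.0/22
Subnets: 178.143.40.0/22, 178.143.44.0/22


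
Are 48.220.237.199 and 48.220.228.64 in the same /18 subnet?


Mask: 255.255.192.0
48.220.237.199 AND mask = 48.220.192.0
48.220.228.64 AND mask = 48.220.192.0
Yes, same subnet (48.220.192.0)


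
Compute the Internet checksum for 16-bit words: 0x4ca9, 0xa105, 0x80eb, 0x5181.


Sum all words (with carry folding):
+ 0x4ca9 = 0x4ca9
+ 0xa105 = 0xedae
+ 0x80eb = 0x6e9a
+ 0x5181 = 0xc01b
One's complement: ~0xc01b
Checksum = 0x3fe4


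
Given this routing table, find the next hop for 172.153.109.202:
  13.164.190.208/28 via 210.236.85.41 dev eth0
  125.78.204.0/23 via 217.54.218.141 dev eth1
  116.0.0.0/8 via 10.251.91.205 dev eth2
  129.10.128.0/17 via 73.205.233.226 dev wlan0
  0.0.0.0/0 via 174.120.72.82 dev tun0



Longest prefix match for 172.153.109.202:
  /28 13.164.190.208: no
  /23 125.78.204.0: no
  /8 116.0.0.0: no
  /17 129.10.128.0: no
  /0 0.0.0.0: MATCH
Selected: next-hop 174.120.72.82 via tun0 (matched /0)


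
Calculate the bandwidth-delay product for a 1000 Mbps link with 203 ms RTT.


BDP = bandwidth * RTT
= 1000 Mbps * 203 ms
= 1000 * 1e6 * 203 / 1000 bits
= 203000000 bits
= 25375000 bytes
= 24780.2734 KB
BDP = 203000000 bits (25375000 bytes)


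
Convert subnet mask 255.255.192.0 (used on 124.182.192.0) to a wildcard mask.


Subnet mask: 255.255.192.0
Wildcard = 255.255.255.255 - subnet mask
255 - 255 = 0
255 - 255 = 0
255 - 192 = 63
255 - 0 = 255
Wildcard: 0.0.63.255


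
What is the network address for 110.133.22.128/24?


IP:   01101110.10000101.00010110.10000000
Mask: 11111111.11111111.11111111.00000000
AND operation:
Net:  01101110.10000101.00010110.00000000
Network: 110.133.22.0/24


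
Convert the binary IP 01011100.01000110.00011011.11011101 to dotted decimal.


01011100 = 92
01000110 = 70
00011011 = 27
11011101 = 221
IP: 92.70.27.221


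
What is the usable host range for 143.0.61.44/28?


Network: 143.0.61.32
Broadcast: 143.0.61.47
First usable = network + 1
Last usable = broadcast - 1
Range: 143.0.61.33 to 143.0.61.46


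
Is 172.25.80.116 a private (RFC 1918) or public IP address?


RFC 1918 private ranges:
  10.0.0.0/8 (10.0.0.0 - 10.255.255.255)
  172.16.0.0/12 (172.16.0.0 - 172.31.255.255)
  192.168.0.0/16 (192.168.0.0 - 192.168.255.255)
Private (in 172.16.0.0/12)


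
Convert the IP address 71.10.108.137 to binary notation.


71 = 01000111
10 = 00001010
108 = 01101100
137 = 10001001
Binary: 01000111.00001010.01101100.10001001


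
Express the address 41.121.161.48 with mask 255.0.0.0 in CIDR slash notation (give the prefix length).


Binary: 11111111.00000000.00000000.00000000
Count leading 1s
Prefix: /8


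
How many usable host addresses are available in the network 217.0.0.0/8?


Host bits = 32 - 8 = 24
Total addresses = 2^24 = 16777216
Usable = total - 2 (network and broadcast)
Usable hosts: 16777214


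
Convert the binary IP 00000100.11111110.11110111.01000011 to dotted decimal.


00000100 = 4
11111110 = 254
11110111 = 247
01000011 = 67
IP: 4.254.247.67


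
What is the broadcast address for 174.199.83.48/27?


Network: 174.199.83.32/27
Host bits = 5
Set all host bits to 1:
Broadcast: 174.199.83.63


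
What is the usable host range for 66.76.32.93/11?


Network: 66.64.0.0
Broadcast: 66.95.255.255
First usable = network + 1
Last usable = broadcast - 1
Range: 66.64.0.1 to 66.95.255.254


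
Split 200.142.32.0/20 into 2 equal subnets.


New prefix = 20 + 1 = 21
Each subnet has 2048 addresses
  200.142.32.0/21
  200.142.40.0/21
Subnets: 200.142.32.0/21, 200.142.40.0/21


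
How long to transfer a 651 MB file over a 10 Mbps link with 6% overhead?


Effective throughput = 10 * (1 - 6/100) = 9.4 Mbps
File size in Mb = 651 * 8 = 5208 Mb
Time = 5208 / 9.4
Time = 554.0426 seconds


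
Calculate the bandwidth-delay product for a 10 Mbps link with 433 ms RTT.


BDP = bandwidth * RTT
= 10 Mbps * 433 ms
= 10 * 1e6 * 433 / 1000 bits
= 4330000 bits
= 541250 bytes
= 528.5645 KB
BDP = 4330000 bits (541250 bytes)


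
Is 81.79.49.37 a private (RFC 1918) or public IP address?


RFC 1918 private ranges:
  10.0.0.0/8 (10.0.0.0 - 10.255.255.255)
  172.16.0.0/12 (172.16.0.0 - 172.31.255.255)
  192.168.0.0/16 (192.168.0.0 - 192.168.255.255)
Public (not in any RFC 1918 range)


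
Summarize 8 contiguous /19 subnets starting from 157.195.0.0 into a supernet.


Original prefix: /19
Number of subnets: 8 = 2^3
New prefix = 19 - 3 = 16
Supernet: 157.195.0.0/16


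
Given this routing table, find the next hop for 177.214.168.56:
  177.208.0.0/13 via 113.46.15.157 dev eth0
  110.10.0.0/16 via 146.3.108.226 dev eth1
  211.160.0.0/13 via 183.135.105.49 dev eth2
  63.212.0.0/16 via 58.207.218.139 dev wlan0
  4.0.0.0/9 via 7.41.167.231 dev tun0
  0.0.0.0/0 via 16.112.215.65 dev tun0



Longest prefix match for 177.214.168.56:
  /13 177.208.0.0: MATCH
  /16 110.10.0.0: no
  /13 211.160.0.0: no
  /16 63.212.0.0: no
  /9 4.0.0.0: no
  /0 0.0.0.0: MATCH
Selected: next-hop 113.46.15.157 via eth0 (matched /13)


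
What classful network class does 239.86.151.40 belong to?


First octet: 239
Binary: 11101111
1110xxxx -> Class D (224-239)
Class D (multicast), default mask N/A


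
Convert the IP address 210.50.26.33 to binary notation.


210 = 11010010
50 = 00110010
26 = 00011010
33 = 00100001
Binary: 11010010.00110010.00011010.00100001


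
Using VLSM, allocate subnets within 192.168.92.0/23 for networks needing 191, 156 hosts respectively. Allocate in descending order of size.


191 hosts -> /24 (254 usable): 192.168.92.0/24
156 hosts -> /24 (254 usable): 192.168.93.0/24
Allocation: 192.168.92.0/24 (191 hosts, 254 usable); 192.168.93.0/24 (156 hosts, 254 usable)


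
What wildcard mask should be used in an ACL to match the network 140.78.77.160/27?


Subnet mask: 255.255.255.224
Wildcard = 255.255.255.255 - subnet mask
255 - 255 = 0
255 - 255 = 0
255 - 255 = 0
255 - 224 = 31
Wildcard: 0.0.0.31


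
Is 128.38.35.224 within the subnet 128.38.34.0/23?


Subnet network: 128.38.34.0
Test IP AND mask: 128.38.34.0
Yes, 128.38.35.224 is in 128.38.34.0/23


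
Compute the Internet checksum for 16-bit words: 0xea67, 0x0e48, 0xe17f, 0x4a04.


Sum all words (with carry folding):
+ 0xea67 = 0xea67
+ 0x0e48 = 0xf8af
+ 0xe17f = 0xda2f
+ 0x4a04 = 0x2434
One's complement: ~0x2434
Checksum = 0xdbcb


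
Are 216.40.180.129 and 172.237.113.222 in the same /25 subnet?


Mask: 255.255.255.128
216.40.180.129 AND mask = 216.40.180.128
172.237.113.222 AND mask = 172.237.113.128
No, different subnets (216.40.180.128 vs 172.237.113.128)


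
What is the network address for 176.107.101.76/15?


IP:   10110000.01101011.01100101.01001100
Mask: 11111111.11111110.00000000.00000000
AND operation:
Net:  10110000.01101010.00000000.00000000
Network: 176.106.0.0/15


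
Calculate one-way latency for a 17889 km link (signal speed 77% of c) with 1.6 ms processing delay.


Speed = 0.77 * 3e5 km/s = 231000 km/s
Propagation delay = 17889 / 231000 = 0.0774 s = 77.4416 ms
Processing delay = 1.6 ms
Total one-way latency = 79.0416 ms


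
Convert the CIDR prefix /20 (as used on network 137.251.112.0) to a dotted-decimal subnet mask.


/20 means 20 network bits, 12 host bits
Binary: 11111111111111111111000000000000
Mask: 255.255.240.0


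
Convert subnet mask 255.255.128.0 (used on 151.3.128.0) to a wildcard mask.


Subnet mask: 255.255.128.0
Wildcard = 255.255.255.255 - subnet mask
255 - 255 = 0
255 - 255 = 0
255 - 128 = 127
255 - 0 = 255
Wildcard: 0.0.127.255


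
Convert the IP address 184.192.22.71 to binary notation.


184 = 10111000
192 = 11000000
22 = 00010110
71 = 01000111
Binary: 10111000.11000000.00010110.01000111


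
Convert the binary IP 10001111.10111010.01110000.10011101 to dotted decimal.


10001111 = 143
10111010 = 186
01110000 = 112
10011101 = 157
IP: 143.186.112.157


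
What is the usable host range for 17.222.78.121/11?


Network: 17.192.0.0
Broadcast: 17.223.255.255
First usable = network + 1
Last usable = broadcast - 1
Range: 17.192.0.1 to 17.223.255.254


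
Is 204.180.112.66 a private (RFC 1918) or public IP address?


RFC 1918 private ranges:
  10.0.0.0/8 (10.0.0.0 - 10.255.255.255)
  172.16.0.0/12 (172.16.0.0 - 172.31.255.255)
  192.168.0.0/16 (192.168.0.0 - 192.168.255.255)
Public (not in any RFC 1918 range)


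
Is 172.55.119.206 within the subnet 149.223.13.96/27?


Subnet network: 149.223.13.96
Test IP AND mask: 172.55.119.192
No, 172.55.119.206 is not in 149.223.13.96/27


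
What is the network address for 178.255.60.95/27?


IP:   10110010.11111111.00111100.01011111
Mask: 11111111.11111111.11111111.11100000
AND operation:
Net:  10110010.11111111.00111100.01000000
Network: 178.255.60.64/27


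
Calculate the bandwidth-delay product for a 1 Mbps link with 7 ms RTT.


BDP = bandwidth * RTT
= 1 Mbps * 7 ms
= 1 * 1e6 * 7 / 1000 bits
= 7000 bits
= 875 bytes
BDP = 7000 bits (875 bytes)


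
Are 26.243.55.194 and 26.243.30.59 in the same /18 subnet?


Mask: 255.255.192.0
26.243.55.194 AND mask = 26.243.0.0
26.243.30.59 AND mask = 26.243.0.0
Yes, same subnet (26.243.0.0)


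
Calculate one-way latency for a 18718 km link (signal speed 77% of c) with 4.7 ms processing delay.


Speed = 0.77 * 3e5 km/s = 231000 km/s
Propagation delay = 18718 / 231000 = 0.081 s = 81.0303 ms
Processing delay = 4.7 ms
Total one-way latency = 85.7303 ms


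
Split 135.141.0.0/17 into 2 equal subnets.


New prefix = 17 + 1 = 18
Each subnet has 16384 addresses
  135.141.0.0/18
  135.141.64.0/18
Subnets: 135.141.0.0/18, 135.141.64.0/18


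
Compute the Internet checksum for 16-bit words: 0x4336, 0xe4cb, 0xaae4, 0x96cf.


Sum all words (with carry folding):
+ 0x4336 = 0x4336
+ 0xe4cb = 0x2802
+ 0xaae4 = 0xd2e6
+ 0x96cf = 0x69b6
One's complement: ~0x69b6
Checksum = 0x9649


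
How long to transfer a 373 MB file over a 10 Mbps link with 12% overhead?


Effective throughput = 10 * (1 - 12/100) = 8.8 Mbps
File size in Mb = 373 * 8 = 2984 Mb
Time = 2984 / 8.8
Time = 339.0909 seconds


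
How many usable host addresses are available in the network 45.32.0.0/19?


Host bits = 32 - 19 = 13
Total addresses = 2^13 = 8192
Usable = total - 2 (network and broadcast)
Usable hosts: 8190


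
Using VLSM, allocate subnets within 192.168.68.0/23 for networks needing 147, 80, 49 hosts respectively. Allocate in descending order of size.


147 hosts -> /24 (254 usable): 192.168.68.0/24
80 hosts -> /25 (126 usable): 192.168.69.0/25
49 hosts -> /26 (62 usable): 192.168.69.128/26
Allocation: 192.168.68.0/24 (147 hosts, 254 usable); 192.168.69.0/25 (80 hosts, 126 usable); 192.168.69.128/26 (49 hosts, 62 usable)


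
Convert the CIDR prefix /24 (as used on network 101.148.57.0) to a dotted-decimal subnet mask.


/24 means 24 network bits, 8 host bits
Binary: 11111111111111111111111100000000
Mask: 255.255.255.0


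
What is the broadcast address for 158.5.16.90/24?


Network: 158.5.16.0/24
Host bits = 8
Set all host bits to 1:
Broadcast: 158.5.16.255


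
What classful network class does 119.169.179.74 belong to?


First octet: 119
Binary: 01110111
0xxxxxxx -> Class A (1-126)
Class A, default mask 255.0.0.0 (/8)


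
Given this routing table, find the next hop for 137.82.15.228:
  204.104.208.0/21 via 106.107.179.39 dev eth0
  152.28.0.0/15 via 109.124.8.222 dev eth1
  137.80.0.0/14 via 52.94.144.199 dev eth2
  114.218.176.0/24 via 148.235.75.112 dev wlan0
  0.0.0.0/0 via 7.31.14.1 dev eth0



Longest prefix match for 137.82.15.228:
  /21 204.104.208.0: no
  /15 152.28.0.0: no
  /14 137.80.0.0: MATCH
  /24 114.218.176.0: no
  /0 0.0.0.0: MATCH
Selected: next-hop 52.94.144.199 via eth2 (matched /14)


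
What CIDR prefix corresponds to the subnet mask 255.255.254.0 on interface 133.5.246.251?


Binary: 11111111.11111111.11111110.00000000
Count leading 1s
Prefix: /23


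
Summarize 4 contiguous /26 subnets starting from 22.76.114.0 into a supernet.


Original prefix: /26
Number of subnets: 4 = 2^2
New prefix = 26 - 2 = 24
Supernet: 22.76.114.0/24


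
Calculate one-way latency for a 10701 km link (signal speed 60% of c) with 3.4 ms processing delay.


Speed = 0.6 * 3e5 km/s = 180000 km/s
Propagation delay = 10701 / 180000 = 0.0595 s = 59.45 ms
Processing delay = 3.4 ms
Total one-way latency = 62.85 ms


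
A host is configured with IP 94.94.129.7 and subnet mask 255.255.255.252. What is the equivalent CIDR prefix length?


Binary: 11111111.11111111.11111111.11111100
Count leading 1s
Prefix: /30


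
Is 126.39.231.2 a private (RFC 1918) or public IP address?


RFC 1918 private ranges:
  10.0.0.0/8 (10.0.0.0 - 10.255.255.255)
  172.16.0.0/12 (172.16.0.0 - 172.31.255.255)
  192.168.0.0/16 (192.168.0.0 - 192.168.255.255)
Public (not in any RFC 1918 range)


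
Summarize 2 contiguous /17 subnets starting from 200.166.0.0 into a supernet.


Original prefix: /17
Number of subnets: 2 = 2^1
New prefix = 17 - 1 = 16
Supernet: 200.166.0.0/16


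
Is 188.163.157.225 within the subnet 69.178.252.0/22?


Subnet network: 69.178.252.0
Test IP AND mask: 188.163.156.0
No, 188.163.157.225 is not in 69.178.252.0/22


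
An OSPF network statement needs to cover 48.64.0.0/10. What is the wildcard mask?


Subnet mask: 255.192.0.0
Wildcard = 255.255.255.255 - subnet mask
255 - 255 = 0
255 - 192 = 63
255 - 0 = 255
255 - 0 = 255
Wildcard: 0.63.255.255


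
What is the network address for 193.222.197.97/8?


IP:   11000001.11011110.11000101.01100001
Mask: 11111111.00000000.00000000.00000000
AND operation:
Net:  11000001.00000000.00000000.00000000
Network: 193.0.0.0/8


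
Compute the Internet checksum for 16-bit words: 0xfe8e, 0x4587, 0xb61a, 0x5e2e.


Sum all words (with carry folding):
+ 0xfe8e = 0xfe8e
+ 0x4587 = 0x4416
+ 0xb61a = 0xfa30
+ 0x5e2e = 0x585f
One's complement: ~0x585f
Checksum = 0xa7a0


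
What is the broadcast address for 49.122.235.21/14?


Network: 49.120.0.0/14
Host bits = 18
Set all host bits to 1:
Broadcast: 49.123.255.255


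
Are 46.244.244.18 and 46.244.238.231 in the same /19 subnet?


Mask: 255.255.224.0
46.244.244.18 AND mask = 46.244.224.0
46.244.238.231 AND mask = 46.244.224.0
Yes, same subnet (46.244.224.0)


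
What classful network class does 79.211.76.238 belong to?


First octet: 79
Binary: 01001111
0xxxxxxx -> Class A (1-126)
Class A, default mask 255.0.0.0 (/8)


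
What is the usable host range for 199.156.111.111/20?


Network: 199.156.96.0
Broadcast: 199.156.111.255
First usable = network + 1
Last usable = broadcast - 1
Range: 199.156.96.1 to 199.156.111.254


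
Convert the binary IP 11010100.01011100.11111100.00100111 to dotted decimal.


11010100 = 212
01011100 = 92
11111100 = 252
00100111 = 39
IP: 212.92.252.39


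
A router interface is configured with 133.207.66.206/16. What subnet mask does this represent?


/16 means 16 network bits, 16 host bits
Binary: 11111111111111110000000000000000
Mask: 255.255.0.0


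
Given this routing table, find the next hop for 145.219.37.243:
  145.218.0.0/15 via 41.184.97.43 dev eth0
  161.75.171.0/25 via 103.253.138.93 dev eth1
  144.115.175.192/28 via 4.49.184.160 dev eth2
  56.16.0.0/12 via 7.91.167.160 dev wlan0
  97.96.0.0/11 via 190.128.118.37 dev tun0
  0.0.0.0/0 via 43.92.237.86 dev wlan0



Longest prefix match for 145.219.37.243:
  /15 145.218.0.0: MATCH
  /25 161.75.171.0: no
  /28 144.115.175.192: no
  /12 56.16.0.0: no
  /11 97.96.0.0: no
  /0 0.0.0.0: MATCH
Selected: next-hop 41.184.97.43 via eth0 (matched /15)


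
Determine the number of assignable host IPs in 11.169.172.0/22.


Host bits = 32 - 22 = 10
Total addresses = 2^10 = 1024
Usable = total - 2 (network and broadcast)
Usable hosts: 1022


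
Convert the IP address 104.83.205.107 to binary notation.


104 = 01101000
83 = 01010011
205 = 11001101
107 = 01101011
Binary: 01101000.01010011.11001101.01101011


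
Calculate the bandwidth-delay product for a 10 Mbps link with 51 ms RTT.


BDP = bandwidth * RTT
= 10 Mbps * 51 ms
= 10 * 1e6 * 51 / 1000 bits
= 510000 bits
= 63750 bytes
= 62.2559 KB
BDP = 510000 bits (63750 bytes)


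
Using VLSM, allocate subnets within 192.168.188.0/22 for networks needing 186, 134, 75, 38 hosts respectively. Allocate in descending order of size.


186 hosts -> /24 (254 usable): 192.168.188.0/24
134 hosts -> /24 (254 usable): 192.168.189.0/24
75 hosts -> /25 (126 usable): 192.168.190.0/25
38 hosts -> /26 (62 usable): 192.168.190.128/26
Allocation: 192.168.188.0/24 (186 hosts, 254 usable); 192.168.189.0/24 (134 hosts, 254 usable); 192.168.190.0/25 (75 hosts, 126 usable); 192.168.190.128/26 (38 hosts, 62 usable)


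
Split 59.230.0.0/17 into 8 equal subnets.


New prefix = 17 + 3 = 20
Each subnet has 4096 addresses
  59.230.0.0/20
  59.230.16.0/20
  59.230.32.0/20
  59.230.48.0/20
  59.230.64.0/20
  59.230.80.0/20
  59.230.96.0/20
  59.230.112.0/20
Subnets: 59.230.0.0/20, 59.230.16.0/20, 59.230.32.0/20, 59.230.48.0/20, 59.230.64.0/20, 59.230.80.0/20, 59.230.96.0/20, 59.230.112.0/20


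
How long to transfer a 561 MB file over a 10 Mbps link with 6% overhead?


Effective throughput = 10 * (1 - 6/100) = 9.4 Mbps
File size in Mb = 561 * 8 = 4488 Mb
Time = 4488 / 9.4
Time = 477.4468 seconds


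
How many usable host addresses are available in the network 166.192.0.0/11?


Host bits = 32 - 11 = 21
Total addresses = 2^21 = 2097152
Usable = total - 2 (network and broadcast)
Usable hosts: 2097150


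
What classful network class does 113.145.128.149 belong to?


First octet: 113
Binary: 01110001
0xxxxxxx -> Class A (1-126)
Class A, default mask 255.0.0.0 (/8)


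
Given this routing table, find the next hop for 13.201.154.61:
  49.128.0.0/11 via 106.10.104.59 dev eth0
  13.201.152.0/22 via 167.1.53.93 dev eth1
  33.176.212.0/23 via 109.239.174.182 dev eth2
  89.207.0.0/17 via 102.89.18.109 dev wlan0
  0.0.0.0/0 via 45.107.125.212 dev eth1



Longest prefix match for 13.201.154.61:
  /11 49.128.0.0: no
  /22 13.201.152.0: MATCH
  /23 33.176.212.0: no
  /17 89.207.0.0: no
  /0 0.0.0.0: MATCH
Selected: next-hop 167.1.53.93 via eth1 (matched /22)


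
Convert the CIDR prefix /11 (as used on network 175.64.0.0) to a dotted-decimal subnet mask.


/11 means 11 network bits, 21 host bits
Binary: 11111111111000000000000000000000
Mask: 255.224.0.0


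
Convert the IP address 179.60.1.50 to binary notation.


179 = 10110011
60 = 00111100
1 = 00000001
50 = 00110010
Binary: 10110011.00111100.00000001.00110010


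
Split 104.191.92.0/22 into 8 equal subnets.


New prefix = 22 + 3 = 25
Each subnet has 128 addresses
  104.191.92.0/25
  104.191.92.128/25
  104.191.93.0/25
  104.191.93.128/25
  104.191.94.0/25
  104.191.94.128/25
  104.191.95.0/25
  104.191.95.128/25
Subnets: 104.191.92.0/25, 104.191.92.128/25, 104.191.93.0/25, 104.191.93.128/25, 104.191.94.0/25, 104.191.94.128/25, 104.191.95.0/25, 104.191.95.128/25


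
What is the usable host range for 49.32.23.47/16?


Network: 49.32.0.0
Broadcast: 49.32.255.255
First usable = network + 1
Last usable = broadcast - 1
Range: 49.32.0.1 to 49.32.255.254


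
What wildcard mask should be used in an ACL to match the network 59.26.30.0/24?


Subnet mask: 255.255.255.0
Wildcard = 255.255.255.255 - subnet mask
255 - 255 = 0
255 - 255 = 0
255 - 255 = 0
255 - 0 = 255
Wildcard: 0.0.0.255


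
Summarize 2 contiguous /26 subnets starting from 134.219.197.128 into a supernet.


Original prefix: /26
Number of subnets: 2 = 2^1
New prefix = 26 - 1 = 25
Supernet: 134.219.197.128/25


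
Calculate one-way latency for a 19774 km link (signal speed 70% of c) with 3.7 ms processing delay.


Speed = 0.7 * 3e5 km/s = 210000 km/s
Propagation delay = 19774 / 210000 = 0.0942 s = 94.1619 ms
Processing delay = 3.7 ms
Total one-way latency = 97.8619 ms


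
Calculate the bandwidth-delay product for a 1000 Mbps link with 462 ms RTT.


BDP = bandwidth * RTT
= 1000 Mbps * 462 ms
= 1000 * 1e6 * 462 / 1000 bits
= 462000000 bits
= 57750000 bytes
= 56396.4844 KB
BDP = 462000000 bits (57750000 bytes)


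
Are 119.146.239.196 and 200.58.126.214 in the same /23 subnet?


Mask: 255.255.254.0
119.146.239.196 AND mask = 119.146.238.0
200.58.126.214 AND mask = 200.58.126.0
No, different subnets (119.146.238.0 vs 200.58.126.0)


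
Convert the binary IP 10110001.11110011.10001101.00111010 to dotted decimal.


10110001 = 177
11110011 = 243
10001101 = 141
00111010 = 58
IP: 177.243.141.58


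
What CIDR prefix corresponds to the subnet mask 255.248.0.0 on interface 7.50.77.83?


Binary: 11111111.11111000.00000000.00000000
Count leading 1s
Prefix: /13


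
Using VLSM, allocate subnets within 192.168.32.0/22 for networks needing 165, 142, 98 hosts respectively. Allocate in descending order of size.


165 hosts -> /24 (254 usable): 192.168.32.0/24
142 hosts -> /24 (254 usable): 192.168.33.0/24
98 hosts -> /25 (126 usable): 192.168.34.0/25
Allocation: 192.168.32.0/24 (165 hosts, 254 usable); 192.168.33.0/24 (142 hosts, 254 usable); 192.168.34.0/25 (98 hosts, 126 usable)


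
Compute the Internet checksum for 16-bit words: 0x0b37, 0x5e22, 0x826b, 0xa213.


Sum all words (with carry folding):
+ 0x0b37 = 0x0b37
+ 0x5e22 = 0x6959
+ 0x826b = 0xebc4
+ 0xa213 = 0x8dd8
One's complement: ~0x8dd8
Checksum = 0x7227


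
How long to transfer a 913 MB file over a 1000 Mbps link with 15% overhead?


Effective throughput = 1000 * (1 - 15/100) = 850 Mbps
File size in Mb = 913 * 8 = 7304 Mb
Time = 7304 / 850
Time = 8.5929 seconds


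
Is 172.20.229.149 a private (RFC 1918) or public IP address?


RFC 1918 private ranges:
  10.0.0.0/8 (10.0.0.0 - 10.255.255.255)
  172.16.0.0/12 (172.16.0.0 - 172.31.255.255)
  192.168.0.0/16 (192.168.0.0 - 192.168.255.255)
Private (in 172.16.0.0/12)


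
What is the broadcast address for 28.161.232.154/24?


Network: 28.161.232.0/24
Host bits = 8
Set all host bits to 1:
Broadcast: 28.161.232.255


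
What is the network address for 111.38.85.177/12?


IP:   01101111.00100110.01010101.10110001
Mask: 11111111.11110000.00000000.00000000
AND operation:
Net:  01101111.00100000.00000000.00000000
Network: 111.32.0.0/12


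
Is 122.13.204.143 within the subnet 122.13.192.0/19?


Subnet network: 122.13.192.0
Test IP AND mask: 122.13.192.0
Yes, 122.13.204.143 is in 122.13.192.0/19


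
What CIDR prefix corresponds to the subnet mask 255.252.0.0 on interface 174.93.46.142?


Binary: 11111111.11111100.00000000.00000000
Count leading 1s
Prefix: /14


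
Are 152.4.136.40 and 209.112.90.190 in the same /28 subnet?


Mask: 255.255.255.240
152.4.136.40 AND mask = 152.4.136.32
209.112.90.190 AND mask = 209.112.90.176
No, different subnets (152.4.136.32 vs 209.112.90.176)


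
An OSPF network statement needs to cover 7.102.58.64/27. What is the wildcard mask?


Subnet mask: 255.255.255.224
Wildcard = 255.255.255.255 - subnet mask
255 - 255 = 0
255 - 255 = 0
255 - 255 = 0
255 - 224 = 31
Wildcard: 0.0.0.31


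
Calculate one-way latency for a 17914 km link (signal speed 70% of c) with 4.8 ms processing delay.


Speed = 0.7 * 3e5 km/s = 210000 km/s
Propagation delay = 17914 / 210000 = 0.0853 s = 85.3048 ms
Processing delay = 4.8 ms
Total one-way latency = 90.1048 ms


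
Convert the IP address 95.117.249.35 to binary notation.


95 = 01011111
117 = 01110101
249 = 11111001
35 = 00100011
Binary: 01011111.01110101.11111001.00100011


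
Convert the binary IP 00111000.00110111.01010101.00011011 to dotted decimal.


00111000 = 56
00110111 = 55
01010101 = 85
00011011 = 27
IP: 56.55.85.27


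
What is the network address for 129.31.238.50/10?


IP:   10000001.00011111.11101110.00110010
Mask: 11111111.11000000.00000000.00000000
AND operation:
Net:  10000001.00000000.00000000.00000000
Network: 129.0.0.0/10


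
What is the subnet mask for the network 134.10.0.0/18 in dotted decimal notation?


/18 means 18 network bits, 14 host bits
Binary: 11111111111111111100000000000000
Mask: 255.255.192.0


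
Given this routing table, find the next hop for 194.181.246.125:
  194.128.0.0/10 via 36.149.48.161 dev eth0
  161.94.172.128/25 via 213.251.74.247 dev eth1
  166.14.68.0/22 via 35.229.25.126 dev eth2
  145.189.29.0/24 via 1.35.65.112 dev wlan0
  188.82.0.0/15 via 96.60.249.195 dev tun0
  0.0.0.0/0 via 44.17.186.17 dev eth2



Longest prefix match for 194.181.246.125:
  /10 194.128.0.0: MATCH
  /25 161.94.172.128: no
  /22 166.14.68.0: no
  /24 145.189.29.0: no
  /15 188.82.0.0: no
  /0 0.0.0.0: MATCH
Selected: next-hop 36.149.48.161 via eth0 (matched /10)


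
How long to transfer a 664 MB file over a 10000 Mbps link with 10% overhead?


Effective throughput = 10000 * (1 - 10/100) = 9000 Mbps
File size in Mb = 664 * 8 = 5312 Mb
Time = 5312 / 9000
Time = 0.5902 seconds


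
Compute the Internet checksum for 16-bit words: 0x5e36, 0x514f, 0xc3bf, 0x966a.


Sum all words (with carry folding):
+ 0x5e36 = 0x5e36
+ 0x514f = 0xaf85
+ 0xc3bf = 0x7345
+ 0x966a = 0x09b0
One's complement: ~0x09b0
Checksum = 0xf64f


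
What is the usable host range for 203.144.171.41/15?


Network: 203.144.0.0
Broadcast: 203.145.255.255
First usable = network + 1
Last usable = broadcast - 1
Range: 203.144.0.1 to 203.145.255.254


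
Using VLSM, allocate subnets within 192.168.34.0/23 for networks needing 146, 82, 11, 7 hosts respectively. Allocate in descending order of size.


146 hosts -> /24 (254 usable): 192.168.34.0/24
82 hosts -> /25 (126 usable): 192.168.35.0/25
11 hosts -> /28 (14 usable): 192.168.35.128/28
7 hosts -> /28 (14 usable): 192.168.35.144/28
Allocation: 192.168.34.0/24 (146 hosts, 254 usable); 192.168.35.0/25 (82 hosts, 126 usable); 192.168.35.128/28 (11 hosts, 14 usable); 192.168.35.144/28 (7 hosts, 14 usable)


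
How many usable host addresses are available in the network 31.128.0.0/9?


Host bits = 32 - 9 = 23
Total addresses = 2^23 = 8388608
Usable = total - 2 (network and broadcast)
Usable hosts: 8388606


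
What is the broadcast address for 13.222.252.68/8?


Network: 13.0.0.0/8
Host bits = 24
Set all host bits to 1:
Broadcast: 13.255.255.255


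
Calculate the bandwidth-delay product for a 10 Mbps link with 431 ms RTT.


BDP = bandwidth * RTT
= 10 Mbps * 431 ms
= 10 * 1e6 * 431 / 1000 bits
= 4310000 bits
= 538750 bytes
= 526.123 KB
BDP = 4310000 bits (538750 bytes)


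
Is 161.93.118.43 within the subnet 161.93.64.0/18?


Subnet network: 161.93.64.0
Test IP AND mask: 161.93.64.0
Yes, 161.93.118.43 is in 161.93.64.0/18


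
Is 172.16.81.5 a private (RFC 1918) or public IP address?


RFC 1918 private ranges:
  10.0.0.0/8 (10.0.0.0 - 10.255.255.255)
  172.16.0.0/12 (172.16.0.0 - 172.31.255.255)
  192.168.0.0/16 (192.168.0.0 - 192.168.255.255)
Private (in 172.16.0.0/12)


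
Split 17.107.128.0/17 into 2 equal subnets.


New prefix = 17 + 1 = 18
Each subnet has 16384 addresses
  17.107.128.0/18
  17.107.192.0/18
Subnets: 17.107.128.0/18, 17.107.192.0/18


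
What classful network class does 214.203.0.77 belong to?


First octet: 214
Binary: 11010110
110xxxxx -> Class C (192-223)
Class C, default mask 255.255.255.0 (/24)


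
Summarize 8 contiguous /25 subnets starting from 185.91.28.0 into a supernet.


Original prefix: /25
Number of subnets: 8 = 2^3
New prefix = 25 - 3 = 22
Supernet: 185.91.28.0/22


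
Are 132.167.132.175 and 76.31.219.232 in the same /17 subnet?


Mask: 255.255.128.0
132.167.132.175 AND mask = 132.167.128.0
76.31.219.232 AND mask = 76.31.128.0
No, different subnets (132.167.128.0 vs 76.31.128.0)


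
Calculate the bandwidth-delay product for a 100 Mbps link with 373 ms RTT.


BDP = bandwidth * RTT
= 100 Mbps * 373 ms
= 100 * 1e6 * 373 / 1000 bits
= 37300000 bits
= 4662500 bytes
= 4553.2227 KB
BDP = 37300000 bits (4662500 bytes)


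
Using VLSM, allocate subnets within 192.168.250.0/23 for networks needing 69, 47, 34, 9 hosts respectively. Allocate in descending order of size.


69 hosts -> /25 (126 usable): 192.168.250.0/25
47 hosts -> /26 (62 usable): 192.168.250.128/26
34 hosts -> /26 (62 usable): 192.168.250.192/26
9 hosts -> /28 (14 usable): 192.168.251.0/28
Allocation: 192.168.250.0/25 (69 hosts, 126 usable); 192.168.250.128/26 (47 hosts, 62 usable); 192.168.250.192/26 (34 hosts, 62 usable); 192.168.251.0/28 (9 hosts, 14 usable)


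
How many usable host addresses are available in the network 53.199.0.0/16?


Host bits = 32 - 16 = 16
Total addresses = 2^16 = 65536
Usable = total - 2 (network and broadcast)
Usable hosts: 65534


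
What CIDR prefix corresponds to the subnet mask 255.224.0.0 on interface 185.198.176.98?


Binary: 11111111.11100000.00000000.00000000
Count leading 1s
Prefix: /11


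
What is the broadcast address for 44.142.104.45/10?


Network: 44.128.0.0/10
Host bits = 22
Set all host bits to 1:
Broadcast: 44.191.255.255


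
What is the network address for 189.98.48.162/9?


IP:   10111101.01100010.00110000.10100010
Mask: 11111111.10000000.00000000.00000000
AND operation:
Net:  10111101.00000000.00000000.00000000
Network: 189.0.0.0/9


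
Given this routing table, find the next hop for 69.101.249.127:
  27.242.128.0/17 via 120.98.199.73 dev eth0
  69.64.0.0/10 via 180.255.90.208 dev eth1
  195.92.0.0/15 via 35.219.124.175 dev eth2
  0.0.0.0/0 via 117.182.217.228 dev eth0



Longest prefix match for 69.101.249.127:
  /17 27.242.128.0: no
  /10 69.64.0.0: MATCH
  /15 195.92.0.0: no
  /0 0.0.0.0: MATCH
Selected: next-hop 180.255.90.208 via eth1 (matched /10)


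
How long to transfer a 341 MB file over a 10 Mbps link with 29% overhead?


Effective throughput = 10 * (1 - 29/100) = 7.1 Mbps
File size in Mb = 341 * 8 = 2728 Mb
Time = 2728 / 7.1
Time = 384.2254 seconds


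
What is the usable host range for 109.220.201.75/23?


Network: 109.220.200.0
Broadcast: 109.220.201.255
First usable = network + 1
Last usable = broadcast - 1
Range: 109.220.200.1 to 109.220.201.254


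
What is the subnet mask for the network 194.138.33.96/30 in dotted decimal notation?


/30 means 30 network bits, 2 host bits
Binary: 11111111111111111111111111111100
Mask: 255.255.255.252


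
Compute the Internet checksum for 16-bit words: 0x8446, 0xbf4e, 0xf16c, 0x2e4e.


Sum all words (with carry folding):
+ 0x8446 = 0x8446
+ 0xbf4e = 0x4395
+ 0xf16c = 0x3502
+ 0x2e4e = 0x6350
One's complement: ~0x6350
Checksum = 0x9caf


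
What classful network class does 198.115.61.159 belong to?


First octet: 198
Binary: 11000110
110xxxxx -> Class C (192-223)
Class C, default mask 255.255.255.0 (/24)


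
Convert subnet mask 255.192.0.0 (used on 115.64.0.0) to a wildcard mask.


Subnet mask: 255.192.0.0
Wildcard = 255.255.255.255 - subnet mask
255 - 255 = 0
255 - 192 = 63
255 - 0 = 255
255 - 0 = 255
Wildcard: 0.63.255.255


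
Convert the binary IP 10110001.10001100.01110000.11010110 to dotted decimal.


10110001 = 177
10001100 = 140
01110000 = 112
11010110 = 214
IP: 177.140.112.214


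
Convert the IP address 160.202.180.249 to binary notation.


160 = 10100000
202 = 11001010
180 = 10110100
249 = 11111001
Binary: 10100000.11001010.10110100.11111001


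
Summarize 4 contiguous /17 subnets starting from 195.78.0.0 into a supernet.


Original prefix: /17
Number of subnets: 4 = 2^2
New prefix = 17 - 2 = 15
Supernet: 195.78.0.0/15


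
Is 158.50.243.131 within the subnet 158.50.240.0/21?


Subnet network: 158.50.240.0
Test IP AND mask: 158.50.240.0
Yes, 158.50.243.131 is in 158.50.240.0/21


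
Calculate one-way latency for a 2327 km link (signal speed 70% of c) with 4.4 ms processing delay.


Speed = 0.7 * 3e5 km/s = 210000 km/s
Propagation delay = 2327 / 210000 = 0.0111 s = 11.081 ms
Processing delay = 4.4 ms
Total one-way latency = 15.481 ms


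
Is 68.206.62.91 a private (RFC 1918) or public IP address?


RFC 1918 private ranges:
  10.0.0.0/8 (10.0.0.0 - 10.255.255.255)
  172.16.0.0/12 (172.16.0.0 - 172.31.255.255)
  192.168.0.0/16 (192.168.0.0 - 192.168.255.255)
Public (not in any RFC 1918 range)


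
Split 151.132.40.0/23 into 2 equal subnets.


New prefix = 23 + 1 = 24
Each subnet has 256 addresses
  151.132.40.0/24
  151.132.41.0/24
Subnets: 151.132.40.0/24, 151.132.41.0/24


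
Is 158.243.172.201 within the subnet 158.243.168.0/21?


Subnet network: 158.243.168.0
Test IP AND mask: 158.243.168.0
Yes, 158.243.172.201 is in 158.243.168.0/21


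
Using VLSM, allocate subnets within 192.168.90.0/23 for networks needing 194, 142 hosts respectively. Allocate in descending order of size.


194 hosts -> /24 (254 usable): 192.168.90.0/24
142 hosts -> /24 (254 usable): 192.168.91.0/24
Allocation: 192.168.90.0/24 (194 hosts, 254 usable); 192.168.91.0/24 (142 hosts, 254 usable)


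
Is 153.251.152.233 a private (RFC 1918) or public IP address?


RFC 1918 private ranges:
  10.0.0.0/8 (10.0.0.0 - 10.255.255.255)
  172.16.0.0/12 (172.16.0.0 - 172.31.255.255)
  192.168.0.0/16 (192.168.0.0 - 192.168.255.255)
Public (not in any RFC 1918 range)


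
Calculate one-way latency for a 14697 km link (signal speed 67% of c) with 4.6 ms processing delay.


Speed = 0.67 * 3e5 km/s = 201000 km/s
Propagation delay = 14697 / 201000 = 0.0731 s = 73.1194 ms
Processing delay = 4.6 ms
Total one-way latency = 77.7194 ms


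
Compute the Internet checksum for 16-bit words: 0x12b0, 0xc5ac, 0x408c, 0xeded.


Sum all words (with carry folding):
+ 0x12b0 = 0x12b0
+ 0xc5ac = 0xd85c
+ 0x408c = 0x18e9
+ 0xeded = 0x06d7
One's complement: ~0x06d7
Checksum = 0xf928


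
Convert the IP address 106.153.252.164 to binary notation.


106 = 01101010
153 = 10011001
252 = 11111100
164 = 10100100
Binary: 01101010.10011001.11111100.10100100


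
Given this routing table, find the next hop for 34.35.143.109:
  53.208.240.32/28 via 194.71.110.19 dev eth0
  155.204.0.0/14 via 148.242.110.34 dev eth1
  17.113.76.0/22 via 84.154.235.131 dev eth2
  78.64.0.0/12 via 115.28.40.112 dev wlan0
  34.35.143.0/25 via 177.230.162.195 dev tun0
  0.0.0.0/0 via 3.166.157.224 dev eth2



Longest prefix match for 34.35.143.109:
  /28 53.208.240.32: no
  /14 155.204.0.0: no
  /22 17.113.76.0: no
  /12 78.64.0.0: no
  /25 34.35.143.0: MATCH
  /0 0.0.0.0: MATCH
Selected: next-hop 177.230.162.195 via tun0 (matched /25)


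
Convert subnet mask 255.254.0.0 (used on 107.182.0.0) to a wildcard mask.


Subnet mask: 255.254.0.0
Wildcard = 255.255.255.255 - subnet mask
255 - 255 = 0
255 - 254 = 1
255 - 0 = 255
255 - 0 = 255
Wildcard: 0.1.255.255


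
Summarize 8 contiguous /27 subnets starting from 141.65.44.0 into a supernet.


Original prefix: /27
Number of subnets: 8 = 2^3
New prefix = 27 - 3 = 24
Supernet: 141.65.44.0/24


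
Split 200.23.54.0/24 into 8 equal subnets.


New prefix = 24 + 3 = 27
Each subnet has 32 addresses
  200.23.54.0/27
  200.23.54.32/27
  200.23.54.64/27
  200.23.54.96/27
  200.23.54.128/27
  200.23.54.160/27
  200.23.54.192/27
  200.23.54.224/27
Subnets: 200.23.54.0/27, 200.23.54.32/27, 200.23.54.64/27, 200.23.54.96/27, 200.23.54.128/27, 200.23.54.160/27, 200.23.54.192/27, 200.23.54.224/27


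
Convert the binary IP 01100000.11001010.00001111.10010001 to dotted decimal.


01100000 = 96
11001010 = 202
00001111 = 15
10010001 = 145
IP: 96.202.15.145


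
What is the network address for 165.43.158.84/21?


IP:   10100101.00101011.10011110.01010100
Mask: 11111111.11111111.11111000.00000000
AND operation:
Net:  10100101.00101011.10011000.00000000
Network: 165.43.152.0/21


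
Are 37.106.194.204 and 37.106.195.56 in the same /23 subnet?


Mask: 255.255.254.0
37.106.194.204 AND mask = 37.106.194.0
37.106.195.56 AND mask = 37.106.194.0
Yes, same subnet (37.106.194.0)


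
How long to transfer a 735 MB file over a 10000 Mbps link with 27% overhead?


Effective throughput = 10000 * (1 - 27/100) = 7300 Mbps
File size in Mb = 735 * 8 = 5880 Mb
Time = 5880 / 7300
Time = 0.8055 seconds


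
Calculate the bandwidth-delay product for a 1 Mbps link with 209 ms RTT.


BDP = bandwidth * RTT
= 1 Mbps * 209 ms
= 1 * 1e6 * 209 / 1000 bits
= 209000 bits
= 26125 bytes
= 25.5127 KB
BDP = 209000 bits (26125 bytes)


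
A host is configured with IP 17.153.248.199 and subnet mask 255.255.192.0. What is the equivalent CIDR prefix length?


Binary: 11111111.11111111.11000000.00000000
Count leading 1s
Prefix: /18


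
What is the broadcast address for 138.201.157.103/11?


Network: 138.192.0.0/11
Host bits = 21
Set all host bits to 1:
Broadcast: 138.223.255.255


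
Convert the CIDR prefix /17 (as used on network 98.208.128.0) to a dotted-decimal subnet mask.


/17 means 17 network bits, 15 host bits
Binary: 11111111111111111000000000000000
Mask: 255.255.128.0


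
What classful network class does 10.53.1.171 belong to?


First octet: 10
Binary: 00001010
0xxxxxxx -> Class A (1-126)
Class A, default mask 255.0.0.0 (/8)


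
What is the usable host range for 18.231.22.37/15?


Network: 18.230.0.0
Broadcast: 18.231.255.255
First usable = network + 1
Last usable = broadcast - 1
Range: 18.230.0.1 to 18.231.255.254


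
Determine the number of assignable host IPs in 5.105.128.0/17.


Host bits = 32 - 17 = 15
Total addresses = 2^15 = 32768
Usable = total - 2 (network and broadcast)
Usable hosts: 32766


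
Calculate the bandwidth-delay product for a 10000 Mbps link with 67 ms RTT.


BDP = bandwidth * RTT
= 10000 Mbps * 67 ms
= 10000 * 1e6 * 67 / 1000 bits
= 670000000 bits
= 83750000 bytes
= 81787.1094 KB
BDP = 670000000 bits (83750000 bytes)


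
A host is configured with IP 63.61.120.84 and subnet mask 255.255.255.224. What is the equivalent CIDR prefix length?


Binary: 11111111.11111111.11111111.11100000
Count leading 1s
Prefix: /27
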